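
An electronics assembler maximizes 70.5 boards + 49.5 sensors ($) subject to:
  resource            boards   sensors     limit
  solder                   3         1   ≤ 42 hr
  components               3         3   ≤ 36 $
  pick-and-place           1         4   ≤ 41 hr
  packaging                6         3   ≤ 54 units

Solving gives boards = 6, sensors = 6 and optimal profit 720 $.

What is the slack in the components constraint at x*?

components used = 3·6 + 3·6 = 36; slack = 36 − 36 = 0.

0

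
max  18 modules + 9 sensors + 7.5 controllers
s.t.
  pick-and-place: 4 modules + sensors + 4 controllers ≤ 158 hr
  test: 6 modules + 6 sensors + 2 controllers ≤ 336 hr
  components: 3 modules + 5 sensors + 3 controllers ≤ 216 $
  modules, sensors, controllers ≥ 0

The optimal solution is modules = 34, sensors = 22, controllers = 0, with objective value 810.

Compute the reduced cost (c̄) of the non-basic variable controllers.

Check each constraint at x*: pick-and-place 158/158 (tight); test 336/336 (tight); components 212/216 (slack 4).
Slack constraints have shadow price 0 (complementary slackness).
The binding rows give the dual system: 4·y_pick-and-place + 6·y_test = 18 and 1·y_pick-and-place + 6·y_test = 9.
Solving: y_pick-and-place = 3, y_test = 1.
Reduced cost of controllers: c₃ − yᵀa₃ = 7.5 − (3·4 + 1·2) = 7.5 − 14 = -6.5.

-6.5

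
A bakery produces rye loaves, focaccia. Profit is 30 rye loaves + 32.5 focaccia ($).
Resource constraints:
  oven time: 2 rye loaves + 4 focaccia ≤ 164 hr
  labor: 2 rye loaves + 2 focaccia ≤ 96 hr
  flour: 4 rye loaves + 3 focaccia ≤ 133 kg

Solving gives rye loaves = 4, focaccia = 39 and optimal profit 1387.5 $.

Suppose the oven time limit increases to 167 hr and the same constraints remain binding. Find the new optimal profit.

At the optimum: oven time uses 164 of 164 (binding); labor uses 86 of 96 (slack = 10); flour uses 133 of 133 (binding).
Slack constraints have shadow price 0 (complementary slackness).
The binding rows give the dual system: 2·y_oven time + 4·y_flour = 30 and 4·y_oven time + 3·y_flour = 32.5.
→ y_oven time = 4 and y_flour = 5.5.
Δz = y_oven time·Δb = 4 × (3) = 12, so new z* = 1387.5 + 12 = 1399.5.

1399.5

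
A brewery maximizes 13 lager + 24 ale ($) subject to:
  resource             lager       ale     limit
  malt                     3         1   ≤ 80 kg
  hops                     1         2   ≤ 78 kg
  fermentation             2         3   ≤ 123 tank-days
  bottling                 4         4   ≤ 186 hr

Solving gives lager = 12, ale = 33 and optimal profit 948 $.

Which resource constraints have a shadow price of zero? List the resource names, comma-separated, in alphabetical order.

bottling, malt

malt: 69/80 (slack 11)
hops: 78/78 (binding)
fermentation: 123/123 (binding)
bottling: 180/186 (slack 6)
By complementary slackness, a constraint with positive slack has shadow price 0 → bottling, malt.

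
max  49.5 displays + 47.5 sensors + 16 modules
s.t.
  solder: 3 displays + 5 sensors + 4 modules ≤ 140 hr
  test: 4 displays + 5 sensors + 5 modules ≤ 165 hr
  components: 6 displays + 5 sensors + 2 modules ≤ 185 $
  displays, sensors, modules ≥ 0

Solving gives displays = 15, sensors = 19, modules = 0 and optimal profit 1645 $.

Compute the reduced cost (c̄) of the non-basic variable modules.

-8

Binding: solder and components. Non-binding: test (10 unused).
Slack constraints have shadow price 0 (complementary slackness).
The binding rows give the dual system: 3·y_solder + 6·y_components = 49.5 and 5·y_solder + 5·y_components = 47.5.
→ y_solder = 2.5 and y_components = 7.
Reduced cost of modules: c₃ − yᵀa₃ = 16 − (2.5·4 + 7·2) = 16 − 24 = -8.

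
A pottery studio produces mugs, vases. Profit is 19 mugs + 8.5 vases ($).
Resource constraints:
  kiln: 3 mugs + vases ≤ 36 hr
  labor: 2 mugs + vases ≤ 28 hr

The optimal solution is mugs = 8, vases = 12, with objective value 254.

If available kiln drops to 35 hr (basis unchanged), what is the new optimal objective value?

At the optimum: kiln uses 36 of 36 (binding); labor uses 28 of 28 (binding).
Dual feasibility on the basic columns requires 3·y_kiln + 2·y_labor = 19, 1·y_kiln + 1·y_labor = 8.5.
This yields shadow prices y_kiln = 2, y_labor = 6.5.
Δz = y_kiln·Δb = 2 × (-1) = -2, so new z* = 254 − 2 = 252.

252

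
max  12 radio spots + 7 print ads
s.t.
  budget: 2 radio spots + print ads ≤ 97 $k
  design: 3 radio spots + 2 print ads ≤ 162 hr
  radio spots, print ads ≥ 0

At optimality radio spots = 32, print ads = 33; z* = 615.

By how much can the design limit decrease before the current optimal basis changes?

Binding constraints: budget, design. The basis is B = [[2,1],[3,2]] with det 1.
Per unit decrease in design, x* moves by d = (1, -2).
The basis stays optimal until print ads reaches 0; allowable decrease = 16.5 hr.

16.5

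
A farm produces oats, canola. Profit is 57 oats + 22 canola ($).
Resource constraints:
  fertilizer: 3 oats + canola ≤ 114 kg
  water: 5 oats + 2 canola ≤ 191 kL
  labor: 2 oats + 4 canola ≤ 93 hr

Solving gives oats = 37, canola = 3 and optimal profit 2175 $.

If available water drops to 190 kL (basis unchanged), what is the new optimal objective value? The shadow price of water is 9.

Δb = -1, so new z* = 2175 + (9)·(-1) = 2175 − 9 = 2166.

2166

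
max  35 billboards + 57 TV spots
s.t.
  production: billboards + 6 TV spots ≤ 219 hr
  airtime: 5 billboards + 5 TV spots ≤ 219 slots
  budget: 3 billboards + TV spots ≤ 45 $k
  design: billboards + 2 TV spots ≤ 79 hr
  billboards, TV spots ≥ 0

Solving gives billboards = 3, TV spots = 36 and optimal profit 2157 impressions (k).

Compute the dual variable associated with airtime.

At the optimum: production uses 219 of 219 (binding); airtime uses 195 of 219 (slack = 24); budget uses 45 of 45 (binding); design uses 75 of 79 (slack = 4).
Since airtime, design are not tight, their duals are 0.
The binding rows give the dual system: 1·y_production + 3·y_budget = 35 and 6·y_production + 1·y_budget = 57.
Solving: y_production = 8, y_budget = 9.
Shadow price of airtime = 0.

0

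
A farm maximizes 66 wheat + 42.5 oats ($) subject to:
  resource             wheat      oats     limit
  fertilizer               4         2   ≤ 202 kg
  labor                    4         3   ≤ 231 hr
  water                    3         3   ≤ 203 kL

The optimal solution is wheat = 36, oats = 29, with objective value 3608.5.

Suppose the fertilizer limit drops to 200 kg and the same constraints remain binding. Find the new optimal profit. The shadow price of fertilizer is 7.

3594.5

Δb = -2, so new z* = 3608.5 + (7)·(-2) = 3608.5 − 14 = 3594.5.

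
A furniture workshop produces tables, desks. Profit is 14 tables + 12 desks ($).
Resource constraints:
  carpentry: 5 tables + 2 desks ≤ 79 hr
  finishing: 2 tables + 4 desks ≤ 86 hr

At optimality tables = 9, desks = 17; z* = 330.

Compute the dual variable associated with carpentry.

2

Both carpentry and finishing are binding at x*.
From A_Bᵀ y = c: 5·y_carpentry + 2·y_finishing = 14; 2·y_carpentry + 4·y_finishing = 12.
Solving: y_carpentry = 2, y_finishing = 2.
Shadow price of carpentry = 2.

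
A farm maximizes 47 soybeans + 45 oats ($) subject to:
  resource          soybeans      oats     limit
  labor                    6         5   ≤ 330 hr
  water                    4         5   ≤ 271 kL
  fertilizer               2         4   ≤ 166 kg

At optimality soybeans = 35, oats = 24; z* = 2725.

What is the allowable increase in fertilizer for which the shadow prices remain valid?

Binding constraints: labor, fertilizer. The basis is B = [[6,5],[2,4]] with det 14.
Per unit increase in fertilizer, x* moves by d = (-0.3571, 0.4286).
The basis stays optimal until water becomes binding; allowable increase = 15.4 kg.

15.4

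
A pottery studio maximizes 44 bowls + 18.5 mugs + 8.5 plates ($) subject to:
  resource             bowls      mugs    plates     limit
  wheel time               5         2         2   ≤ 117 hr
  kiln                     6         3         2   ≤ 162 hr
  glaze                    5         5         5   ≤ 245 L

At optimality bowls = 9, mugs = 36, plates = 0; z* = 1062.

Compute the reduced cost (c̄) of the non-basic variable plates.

Binding: wheel time and kiln. Non-binding: glaze (20 unused).
By complementary slackness, y = 0 for the non-binding constraint.
From A_Bᵀ y = c: 5·y_wheel time + 6·y_kiln = 44; 2·y_wheel time + 3·y_kiln = 18.5.
Solving: y_wheel time = 7, y_kiln = 1.5.
Reduced cost of plates: c₃ − yᵀa₃ = 8.5 − (7·2 + 1.5·2) = 8.5 − 17 = -8.5.

-8.5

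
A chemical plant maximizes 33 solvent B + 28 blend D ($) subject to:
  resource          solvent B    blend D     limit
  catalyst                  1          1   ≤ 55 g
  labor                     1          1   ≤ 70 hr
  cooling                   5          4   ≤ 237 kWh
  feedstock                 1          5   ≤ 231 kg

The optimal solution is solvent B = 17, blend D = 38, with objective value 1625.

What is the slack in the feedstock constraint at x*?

24

feedstock used = 1·17 + 5·38 = 207; slack = 231 − 207 = 24.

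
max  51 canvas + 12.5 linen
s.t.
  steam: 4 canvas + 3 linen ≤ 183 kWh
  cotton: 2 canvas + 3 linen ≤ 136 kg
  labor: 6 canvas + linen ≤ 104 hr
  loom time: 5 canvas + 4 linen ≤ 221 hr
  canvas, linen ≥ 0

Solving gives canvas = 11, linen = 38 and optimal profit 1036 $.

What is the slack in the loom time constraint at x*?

14

loom time used = 5·11 + 4·38 = 207; slack = 221 − 207 = 14.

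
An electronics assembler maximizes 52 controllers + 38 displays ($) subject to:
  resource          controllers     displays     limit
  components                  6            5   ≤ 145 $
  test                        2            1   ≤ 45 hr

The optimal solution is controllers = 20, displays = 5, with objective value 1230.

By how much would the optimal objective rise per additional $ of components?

6

At the optimum: components uses 145 of 145 (binding); test uses 45 of 45 (binding).
The binding rows give the dual system: 6·y_components + 2·y_test = 52 and 5·y_components + 1·y_test = 38.
Solving: y_components = 6, y_test = 8.
Shadow price of components = 6.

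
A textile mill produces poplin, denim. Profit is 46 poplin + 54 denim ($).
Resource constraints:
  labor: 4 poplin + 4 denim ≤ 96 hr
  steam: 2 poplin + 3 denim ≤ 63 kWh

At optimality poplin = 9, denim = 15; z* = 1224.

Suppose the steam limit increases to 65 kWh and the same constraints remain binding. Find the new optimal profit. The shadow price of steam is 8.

Δb = 2, so new z* = 1224 + (8)·(2) = 1224 + 16 = 1240.

1240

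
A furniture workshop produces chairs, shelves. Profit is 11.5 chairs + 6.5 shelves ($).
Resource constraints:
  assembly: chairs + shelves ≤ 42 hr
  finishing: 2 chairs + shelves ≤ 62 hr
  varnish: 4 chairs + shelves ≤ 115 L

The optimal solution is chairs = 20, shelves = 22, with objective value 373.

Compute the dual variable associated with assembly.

At the optimum: assembly uses 42 of 42 (binding); finishing uses 62 of 62 (binding); varnish uses 102 of 115 (slack = 13).
Since varnish is not tight, its dual is 0.
Dual feasibility on the basic columns requires 1·y_assembly + 2·y_finishing = 11.5, 1·y_assembly + 1·y_finishing = 6.5.
Solving: y_assembly = 1.5, y_finishing = 5.
Shadow price of assembly = 1.5.

1.5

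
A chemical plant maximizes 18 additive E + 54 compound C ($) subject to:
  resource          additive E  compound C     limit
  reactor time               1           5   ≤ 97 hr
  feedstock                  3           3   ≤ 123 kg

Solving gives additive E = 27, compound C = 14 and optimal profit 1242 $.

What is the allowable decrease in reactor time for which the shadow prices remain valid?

56

Binding constraints: reactor time, feedstock. The basis is B = [[1,5],[3,3]] with det -12.
Per unit decrease in reactor time, x* moves by d = (0.25, -0.25).
The basis stays optimal until compound C reaches 0; allowable decrease = 56 hr.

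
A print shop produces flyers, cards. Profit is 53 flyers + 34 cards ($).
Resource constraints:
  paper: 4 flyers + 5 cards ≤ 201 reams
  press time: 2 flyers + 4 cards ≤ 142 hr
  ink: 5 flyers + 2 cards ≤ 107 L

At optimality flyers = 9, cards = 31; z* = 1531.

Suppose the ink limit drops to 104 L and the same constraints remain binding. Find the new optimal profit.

1504

At the optimum: paper uses 191 of 201 (slack = 10); press time uses 142 of 142 (binding); ink uses 107 of 107 (binding).
By complementary slackness, y = 0 for the non-binding constraint.
Dual feasibility on the basic columns requires 2·y_press time + 5·y_ink = 53, 4·y_press time + 2·y_ink = 34.
This yields shadow prices y_press time = 4, y_ink = 9.
Δz = y_ink·Δb = 9 × (-3) = -27, so new z* = 1531 − 27 = 1504.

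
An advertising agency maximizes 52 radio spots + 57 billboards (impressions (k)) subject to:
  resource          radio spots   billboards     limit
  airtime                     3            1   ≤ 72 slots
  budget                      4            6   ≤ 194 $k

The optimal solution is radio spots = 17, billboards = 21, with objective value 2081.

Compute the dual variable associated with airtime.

6

Check each constraint at x*: airtime 72/72 (tight); budget 194/194 (tight).
The binding rows give the dual system: 3·y_airtime + 4·y_budget = 52 and 1·y_airtime + 6·y_budget = 57.
→ y_airtime = 6 and y_budget = 8.5.
Shadow price of airtime = 6.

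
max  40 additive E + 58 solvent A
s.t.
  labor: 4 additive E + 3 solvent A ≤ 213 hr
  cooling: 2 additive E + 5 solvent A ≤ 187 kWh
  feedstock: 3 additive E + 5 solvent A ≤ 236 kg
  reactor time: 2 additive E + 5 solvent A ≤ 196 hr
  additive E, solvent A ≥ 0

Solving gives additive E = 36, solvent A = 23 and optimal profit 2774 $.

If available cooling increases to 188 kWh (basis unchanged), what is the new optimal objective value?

Binding: labor and cooling. Non-binding: feedstock (13 unused), reactor time (9 unused).
Slack constraints have shadow price 0 (complementary slackness).
From A_Bᵀ y = c: 4·y_labor + 2·y_cooling = 40; 3·y_labor + 5·y_cooling = 58.
This yields shadow prices y_labor = 6, y_cooling = 8.
Δz = y_cooling·Δb = 8 × (1) = 8, so new z* = 2774 + 8 = 2782.

2782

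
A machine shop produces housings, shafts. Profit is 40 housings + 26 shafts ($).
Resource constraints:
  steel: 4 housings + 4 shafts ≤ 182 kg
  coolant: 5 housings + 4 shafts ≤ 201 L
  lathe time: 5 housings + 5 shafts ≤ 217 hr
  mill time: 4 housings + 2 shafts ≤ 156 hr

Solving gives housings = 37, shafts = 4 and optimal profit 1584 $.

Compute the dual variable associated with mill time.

Check each constraint at x*: steel 164/182 (slack 18); coolant 201/201 (tight); lathe time 205/217 (slack 12); mill time 156/156 (tight).
Since steel, lathe time are not tight, their duals are 0.
Dual feasibility on the basic columns requires 5·y_coolant + 4·y_mill time = 40, 4·y_coolant + 2·y_mill time = 26.
Solving: y_coolant = 4, y_mill time = 5.
Shadow price of mill time = 5.

5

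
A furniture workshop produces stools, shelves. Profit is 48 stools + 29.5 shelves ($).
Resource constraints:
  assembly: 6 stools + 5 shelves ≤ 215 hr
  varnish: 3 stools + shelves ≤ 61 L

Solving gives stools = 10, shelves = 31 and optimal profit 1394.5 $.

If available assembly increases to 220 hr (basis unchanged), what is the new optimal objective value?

1417

At the optimum: assembly uses 215 of 215 (binding); varnish uses 61 of 61 (binding).
The binding rows give the dual system: 6·y_assembly + 3·y_varnish = 48 and 5·y_assembly + 1·y_varnish = 29.5.
This yields shadow prices y_assembly = 4.5, y_varnish = 7.
Δz = y_assembly·Δb = 4.5 × (5) = 22.5, so new z* = 1394.5 + 22.5 = 1417.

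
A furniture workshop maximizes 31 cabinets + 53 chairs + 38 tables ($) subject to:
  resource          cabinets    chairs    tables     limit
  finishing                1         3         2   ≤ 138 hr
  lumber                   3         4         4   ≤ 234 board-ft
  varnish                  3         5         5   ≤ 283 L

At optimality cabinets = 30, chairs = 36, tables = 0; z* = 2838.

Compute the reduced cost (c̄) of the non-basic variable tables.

At the optimum: finishing uses 138 of 138 (binding); lumber uses 234 of 234 (binding); varnish uses 270 of 283 (slack = 13).
Slack constraints have shadow price 0 (complementary slackness).
The binding rows give the dual system: 1·y_finishing + 3·y_lumber = 31 and 3·y_finishing + 4·y_lumber = 53.
→ y_finishing = 7 and y_lumber = 8.
Reduced cost of tables: c₃ − yᵀa₃ = 38 − (7·2 + 8·4) = 38 − 46 = -8.

-8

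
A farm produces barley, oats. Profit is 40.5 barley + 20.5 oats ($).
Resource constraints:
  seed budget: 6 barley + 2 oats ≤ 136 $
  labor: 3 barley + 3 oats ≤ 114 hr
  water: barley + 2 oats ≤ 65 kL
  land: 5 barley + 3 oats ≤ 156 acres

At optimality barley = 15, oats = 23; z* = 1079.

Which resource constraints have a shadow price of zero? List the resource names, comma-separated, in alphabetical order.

seed budget: 136/136 (binding)
labor: 114/114 (binding)
water: 61/65 (slack 4)
land: 144/156 (slack 12)
By complementary slackness, a constraint with positive slack has shadow price 0 → land, water.

land, water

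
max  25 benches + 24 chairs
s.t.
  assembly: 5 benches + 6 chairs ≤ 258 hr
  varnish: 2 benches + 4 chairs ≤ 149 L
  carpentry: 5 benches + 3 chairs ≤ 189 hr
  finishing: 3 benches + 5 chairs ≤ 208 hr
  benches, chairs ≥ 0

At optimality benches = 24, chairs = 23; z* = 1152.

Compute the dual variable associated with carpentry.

At the optimum: assembly uses 258 of 258 (binding); varnish uses 140 of 149 (slack = 9); carpentry uses 189 of 189 (binding); finishing uses 187 of 208 (slack = 21).
Slack constraints have shadow price 0 (complementary slackness).
The binding rows give the dual system: 5·y_assembly + 5·y_carpentry = 25 and 6·y_assembly + 3·y_carpentry = 24.
This yields shadow prices y_assembly = 3, y_carpentry = 2.
Shadow price of carpentry = 2.

2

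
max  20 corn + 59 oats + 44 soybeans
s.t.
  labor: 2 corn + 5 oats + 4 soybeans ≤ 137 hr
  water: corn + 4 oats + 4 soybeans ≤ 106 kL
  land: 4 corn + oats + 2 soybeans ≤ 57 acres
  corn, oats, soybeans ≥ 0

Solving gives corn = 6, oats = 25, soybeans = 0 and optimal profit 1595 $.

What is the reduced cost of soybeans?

At the optimum: labor uses 137 of 137 (binding); water uses 106 of 106 (binding); land uses 49 of 57 (slack = 8).
Since land is not tight, its dual is 0.
From A_Bᵀ y = c: 2·y_labor + 1·y_water = 20; 5·y_labor + 4·y_water = 59.
Solving: y_labor = 7, y_water = 6.
Reduced cost of soybeans: c₃ − yᵀa₃ = 44 − (7·4 + 6·4) = 44 − 52 = -8.

-8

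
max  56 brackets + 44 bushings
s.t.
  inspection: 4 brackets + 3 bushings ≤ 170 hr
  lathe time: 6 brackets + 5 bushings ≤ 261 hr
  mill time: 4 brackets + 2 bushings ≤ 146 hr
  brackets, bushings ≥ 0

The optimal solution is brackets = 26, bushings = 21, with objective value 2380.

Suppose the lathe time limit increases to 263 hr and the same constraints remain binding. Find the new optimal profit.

Binding: lathe time and mill time. Non-binding: inspection (3 unused).
By complementary slackness, y = 0 for the non-binding constraint.
Dual feasibility on the basic columns requires 6·y_lathe time + 4·y_mill time = 56, 5·y_lathe time + 2·y_mill time = 44.
→ y_lathe time = 8 and y_mill time = 2.
Δz = y_lathe time·Δb = 8 × (2) = 16, so new z* = 2380 + 16 = 2396.

2396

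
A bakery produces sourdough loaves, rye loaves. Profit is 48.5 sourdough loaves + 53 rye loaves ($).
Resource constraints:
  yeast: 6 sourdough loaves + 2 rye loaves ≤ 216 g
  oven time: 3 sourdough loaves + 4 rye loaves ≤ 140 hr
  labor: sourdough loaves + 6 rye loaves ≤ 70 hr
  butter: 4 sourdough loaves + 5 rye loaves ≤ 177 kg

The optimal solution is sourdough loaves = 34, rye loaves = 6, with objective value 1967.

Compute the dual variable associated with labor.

Check each constraint at x*: yeast 216/216 (tight); oven time 126/140 (slack 14); labor 70/70 (tight); butter 166/177 (slack 11).
Since oven time, butter are not tight, their duals are 0.
Dual feasibility on the basic columns requires 6·y_yeast + 1·y_labor = 48.5, 2·y_yeast + 6·y_labor = 53.
Solving: y_yeast = 7, y_labor = 6.5.
Shadow price of labor = 6.5.

6.5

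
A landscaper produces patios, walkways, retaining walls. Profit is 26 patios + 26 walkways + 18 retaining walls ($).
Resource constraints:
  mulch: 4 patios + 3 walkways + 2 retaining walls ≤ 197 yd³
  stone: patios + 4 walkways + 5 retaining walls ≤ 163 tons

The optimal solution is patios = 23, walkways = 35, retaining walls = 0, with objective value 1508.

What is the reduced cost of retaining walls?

Both mulch and stone are binding at x*.
From A_Bᵀ y = c: 4·y_mulch + 1·y_stone = 26; 3·y_mulch + 4·y_stone = 26.
This yields shadow prices y_mulch = 6, y_stone = 2.
Reduced cost of retaining walls: c₃ − yᵀa₃ = 18 − (6·2 + 2·5) = 18 − 22 = -4.

-4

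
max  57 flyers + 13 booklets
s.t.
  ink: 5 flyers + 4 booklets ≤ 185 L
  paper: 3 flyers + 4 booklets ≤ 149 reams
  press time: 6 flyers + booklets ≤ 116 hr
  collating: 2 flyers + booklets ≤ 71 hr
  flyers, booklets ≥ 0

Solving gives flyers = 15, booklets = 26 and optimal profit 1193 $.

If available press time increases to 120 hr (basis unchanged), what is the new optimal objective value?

Binding: paper and press time. Non-binding: ink (6 unused), collating (15 unused).
By complementary slackness, y = 0 for the non-binding constraints.
From A_Bᵀ y = c: 3·y_paper + 6·y_press time = 57; 4·y_paper + 1·y_press time = 13.
This yields shadow prices y_paper = 1, y_press time = 9.
Δz = y_press time·Δb = 9 × (4) = 36, so new z* = 1193 + 36 = 1229.

1229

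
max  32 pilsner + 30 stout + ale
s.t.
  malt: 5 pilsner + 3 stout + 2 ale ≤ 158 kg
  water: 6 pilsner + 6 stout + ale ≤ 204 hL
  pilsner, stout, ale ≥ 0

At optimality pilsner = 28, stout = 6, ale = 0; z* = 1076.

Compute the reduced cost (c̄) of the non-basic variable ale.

-5.5

Check each constraint at x*: malt 158/158 (tight); water 204/204 (tight).
The binding rows give the dual system: 5·y_malt + 6·y_water = 32 and 3·y_malt + 6·y_water = 30.
Solving: y_malt = 1, y_water = 4.5.
Reduced cost of ale: c₃ − yᵀa₃ = 1 − (1·2 + 4.5·1) = 1 − 6.5 = -5.5.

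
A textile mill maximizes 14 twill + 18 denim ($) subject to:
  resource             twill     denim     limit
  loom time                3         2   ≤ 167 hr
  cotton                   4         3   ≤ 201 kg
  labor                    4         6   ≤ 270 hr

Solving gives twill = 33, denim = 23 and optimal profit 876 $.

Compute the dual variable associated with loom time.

Binding: cotton and labor. Non-binding: loom time (22 unused).
Slack constraints have shadow price 0 (complementary slackness).
From A_Bᵀ y = c: 4·y_cotton + 4·y_labor = 14; 3·y_cotton + 6·y_labor = 18.
→ y_cotton = 1 and y_labor = 2.5.
Shadow price of loom time = 0.

0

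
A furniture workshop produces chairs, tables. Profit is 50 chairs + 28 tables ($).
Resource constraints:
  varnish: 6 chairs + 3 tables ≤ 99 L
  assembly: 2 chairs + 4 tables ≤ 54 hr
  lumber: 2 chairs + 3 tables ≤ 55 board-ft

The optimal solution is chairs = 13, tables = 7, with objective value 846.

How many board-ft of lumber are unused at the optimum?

lumber used = 2·13 + 3·7 = 47; slack = 55 − 47 = 8.

8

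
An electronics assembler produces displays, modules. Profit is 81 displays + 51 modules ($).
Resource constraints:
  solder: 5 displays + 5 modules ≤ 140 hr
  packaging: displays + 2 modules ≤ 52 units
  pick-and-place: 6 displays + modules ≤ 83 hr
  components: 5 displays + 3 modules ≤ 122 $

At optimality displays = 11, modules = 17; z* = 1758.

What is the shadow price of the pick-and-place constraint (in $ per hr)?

6

Binding: solder and pick-and-place. Non-binding: packaging (7 unused), components (16 unused).
Since packaging, components are not tight, their duals are 0.
From A_Bᵀ y = c: 5·y_solder + 6·y_pick-and-place = 81; 5·y_solder + 1·y_pick-and-place = 51.
This yields shadow prices y_solder = 9, y_pick-and-place = 6.
Shadow price of pick-and-place = 6.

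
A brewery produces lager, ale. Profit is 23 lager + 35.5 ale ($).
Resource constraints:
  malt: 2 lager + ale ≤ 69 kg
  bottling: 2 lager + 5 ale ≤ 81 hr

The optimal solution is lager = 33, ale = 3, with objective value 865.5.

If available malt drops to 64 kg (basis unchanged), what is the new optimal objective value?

838

At the optimum: malt uses 69 of 69 (binding); bottling uses 81 of 81 (binding).
From A_Bᵀ y = c: 2·y_malt + 2·y_bottling = 23; 1·y_malt + 5·y_bottling = 35.5.
This yields shadow prices y_malt = 5.5, y_bottling = 6.
Δz = y_malt·Δb = 5.5 × (-5) = -27.5, so new z* = 865.5 − 27.5 = 838.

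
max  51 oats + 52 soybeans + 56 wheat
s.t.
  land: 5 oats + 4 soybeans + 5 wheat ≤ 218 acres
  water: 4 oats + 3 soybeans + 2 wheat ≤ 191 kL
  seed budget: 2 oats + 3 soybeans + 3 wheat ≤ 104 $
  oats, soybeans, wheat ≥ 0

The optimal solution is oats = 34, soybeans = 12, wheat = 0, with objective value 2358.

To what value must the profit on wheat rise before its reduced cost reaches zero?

Check each constraint at x*: land 218/218 (tight); water 172/191 (slack 19); seed budget 104/104 (tight).
Slack constraints have shadow price 0 (complementary slackness).
From A_Bᵀ y = c: 5·y_land + 2·y_seed budget = 51; 4·y_land + 3·y_seed budget = 52.
This yields shadow prices y_land = 7, y_seed budget = 8.
wheat enters the basis when its profit ≥ yᵀa₃ = 7·5 + 8·3 = 59.

59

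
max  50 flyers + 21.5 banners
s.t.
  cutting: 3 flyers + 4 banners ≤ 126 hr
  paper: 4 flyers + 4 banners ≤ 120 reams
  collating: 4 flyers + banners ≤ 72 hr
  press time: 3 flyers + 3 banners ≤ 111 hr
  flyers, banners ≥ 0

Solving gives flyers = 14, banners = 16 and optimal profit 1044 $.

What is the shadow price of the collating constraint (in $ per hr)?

Binding: paper and collating. Non-binding: cutting (20 unused), press time (21 unused).
Slack constraints have shadow price 0 (complementary slackness).
The binding rows give the dual system: 4·y_paper + 4·y_collating = 50 and 4·y_paper + 1·y_collating = 21.5.
This yields shadow prices y_paper = 3, y_collating = 9.5.
Shadow price of collating = 9.5.

9.5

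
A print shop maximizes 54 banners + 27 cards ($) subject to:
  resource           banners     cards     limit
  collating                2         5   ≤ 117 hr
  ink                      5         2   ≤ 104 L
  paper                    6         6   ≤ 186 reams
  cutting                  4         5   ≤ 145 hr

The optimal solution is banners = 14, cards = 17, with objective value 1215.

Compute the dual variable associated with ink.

9

Binding: ink and paper. Non-binding: collating (4 unused), cutting (4 unused).
By complementary slackness, y = 0 for the non-binding constraints.
The binding rows give the dual system: 5·y_ink + 6·y_paper = 54 and 2·y_ink + 6·y_paper = 27.
This yields shadow prices y_ink = 9, y_paper = 1.5.
Shadow price of ink = 9.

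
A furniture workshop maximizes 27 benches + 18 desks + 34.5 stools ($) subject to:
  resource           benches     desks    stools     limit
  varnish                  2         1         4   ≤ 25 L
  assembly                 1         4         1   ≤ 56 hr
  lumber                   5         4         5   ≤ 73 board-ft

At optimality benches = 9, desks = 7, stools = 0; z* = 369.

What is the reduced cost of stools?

At the optimum: varnish uses 25 of 25 (binding); assembly uses 37 of 56 (slack = 19); lumber uses 73 of 73 (binding).
By complementary slackness, y = 0 for the non-binding constraint.
Dual feasibility on the basic columns requires 2·y_varnish + 5·y_lumber = 27, 1·y_varnish + 4·y_lumber = 18.
Solving: y_varnish = 6, y_lumber = 3.
Reduced cost of stools: c₃ − yᵀa₃ = 34.5 − (6·4 + 3·5) = 34.5 − 39 = -4.5.

-4.5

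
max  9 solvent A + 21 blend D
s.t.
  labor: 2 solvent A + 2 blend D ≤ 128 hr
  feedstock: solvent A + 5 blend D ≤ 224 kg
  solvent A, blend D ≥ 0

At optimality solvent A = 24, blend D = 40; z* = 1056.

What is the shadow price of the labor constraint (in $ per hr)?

3

Check each constraint at x*: labor 128/128 (tight); feedstock 224/224 (tight).
From A_Bᵀ y = c: 2·y_labor + 1·y_feedstock = 9; 2·y_labor + 5·y_feedstock = 21.
This yields shadow prices y_labor = 3, y_feedstock = 3.
Shadow price of labor = 3.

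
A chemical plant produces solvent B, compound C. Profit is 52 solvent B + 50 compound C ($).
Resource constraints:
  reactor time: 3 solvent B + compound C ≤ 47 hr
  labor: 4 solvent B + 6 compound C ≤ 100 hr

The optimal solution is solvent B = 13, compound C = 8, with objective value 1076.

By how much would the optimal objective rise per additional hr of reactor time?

8

At the optimum: reactor time uses 47 of 47 (binding); labor uses 100 of 100 (binding).
From A_Bᵀ y = c: 3·y_reactor time + 4·y_labor = 52; 1·y_reactor time + 6·y_labor = 50.
→ y_reactor time = 8 and y_labor = 7.
Shadow price of reactor time = 8.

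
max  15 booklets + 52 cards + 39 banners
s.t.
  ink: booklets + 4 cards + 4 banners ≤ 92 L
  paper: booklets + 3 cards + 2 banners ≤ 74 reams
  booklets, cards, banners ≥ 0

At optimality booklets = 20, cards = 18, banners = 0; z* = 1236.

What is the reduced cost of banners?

-5

Check each constraint at x*: ink 92/92 (tight); paper 74/74 (tight).
The binding rows give the dual system: 1·y_ink + 1·y_paper = 15 and 4·y_ink + 3·y_paper = 52.
→ y_ink = 7 and y_paper = 8.
Reduced cost of banners: c₃ − yᵀa₃ = 39 − (7·4 + 8·2) = 39 − 44 = -5.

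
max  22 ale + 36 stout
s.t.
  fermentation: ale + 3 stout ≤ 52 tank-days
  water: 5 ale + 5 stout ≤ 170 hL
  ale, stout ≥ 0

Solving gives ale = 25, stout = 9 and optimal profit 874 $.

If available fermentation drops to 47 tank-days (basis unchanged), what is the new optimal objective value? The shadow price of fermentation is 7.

839

Δb = -5, so new z* = 874 + (7)·(-5) = 874 − 35 = 839.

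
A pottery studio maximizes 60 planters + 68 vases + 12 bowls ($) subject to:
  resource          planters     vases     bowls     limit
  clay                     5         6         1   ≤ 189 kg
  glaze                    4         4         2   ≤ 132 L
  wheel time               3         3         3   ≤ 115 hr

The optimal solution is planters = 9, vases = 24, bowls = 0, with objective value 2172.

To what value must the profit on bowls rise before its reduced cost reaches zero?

18

Binding: clay and glaze. Non-binding: wheel time (16 unused).
Since wheel time is not tight, its dual is 0.
The binding rows give the dual system: 5·y_clay + 4·y_glaze = 60 and 6·y_clay + 4·y_glaze = 68.
This yields shadow prices y_clay = 8, y_glaze = 5.
bowls enters the basis when its profit ≥ yᵀa₃ = 8·1 + 5·2 = 18.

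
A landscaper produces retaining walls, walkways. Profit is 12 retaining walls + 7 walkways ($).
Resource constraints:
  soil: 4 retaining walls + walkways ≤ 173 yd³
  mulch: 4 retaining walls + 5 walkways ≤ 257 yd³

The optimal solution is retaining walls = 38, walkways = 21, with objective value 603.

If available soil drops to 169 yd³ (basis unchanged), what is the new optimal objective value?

Both soil and mulch are binding at x*.
The binding rows give the dual system: 4·y_soil + 4·y_mulch = 12 and 1·y_soil + 5·y_mulch = 7.
Solving: y_soil = 2, y_mulch = 1.
Δz = y_soil·Δb = 2 × (-4) = -8, so new z* = 603 − 8 = 595.

595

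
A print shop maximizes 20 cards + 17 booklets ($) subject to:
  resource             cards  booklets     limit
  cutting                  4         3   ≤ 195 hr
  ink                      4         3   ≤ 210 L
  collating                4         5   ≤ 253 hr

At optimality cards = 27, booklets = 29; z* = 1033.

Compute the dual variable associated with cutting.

4

Binding: cutting and collating. Non-binding: ink (15 unused).
By complementary slackness, y = 0 for the non-binding constraint.
Dual feasibility on the basic columns requires 4·y_cutting + 4·y_collating = 20, 3·y_cutting + 5·y_collating = 17.
This yields shadow prices y_cutting = 4, y_collating = 1.
Shadow price of cutting = 4.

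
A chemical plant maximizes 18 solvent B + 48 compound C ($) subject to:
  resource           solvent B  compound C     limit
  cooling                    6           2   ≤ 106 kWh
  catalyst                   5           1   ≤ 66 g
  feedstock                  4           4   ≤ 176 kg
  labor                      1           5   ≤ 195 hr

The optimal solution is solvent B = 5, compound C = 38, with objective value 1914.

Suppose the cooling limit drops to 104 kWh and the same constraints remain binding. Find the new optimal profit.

1911

Check each constraint at x*: cooling 106/106 (tight); catalyst 63/66 (slack 3); feedstock 172/176 (slack 4); labor 195/195 (tight).
Slack constraints have shadow price 0 (complementary slackness).
Dual feasibility on the basic columns requires 6·y_cooling + 1·y_labor = 18, 2·y_cooling + 5·y_labor = 48.
Solving: y_cooling = 1.5, y_labor = 9.
Δz = y_cooling·Δb = 1.5 × (-2) = -3, so new z* = 1914 − 3 = 1911.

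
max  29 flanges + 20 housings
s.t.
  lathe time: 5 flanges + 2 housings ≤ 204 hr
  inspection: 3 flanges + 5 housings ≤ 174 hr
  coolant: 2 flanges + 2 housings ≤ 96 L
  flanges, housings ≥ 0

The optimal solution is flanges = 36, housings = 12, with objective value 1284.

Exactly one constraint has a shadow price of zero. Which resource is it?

inspection

lathe time: 204/204 (binding)
inspection: 168/174 (slack 6)
coolant: 96/96 (binding)
By complementary slackness, a constraint with positive slack has shadow price 0 → inspection.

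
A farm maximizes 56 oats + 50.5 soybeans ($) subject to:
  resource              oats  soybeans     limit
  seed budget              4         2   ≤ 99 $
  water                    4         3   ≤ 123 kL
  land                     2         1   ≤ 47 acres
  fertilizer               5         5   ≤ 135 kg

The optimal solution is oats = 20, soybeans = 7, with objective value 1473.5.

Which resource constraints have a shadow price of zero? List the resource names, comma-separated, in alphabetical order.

seed budget, water

seed budget: 94/99 (slack 5)
water: 101/123 (slack 22)
land: 47/47 (binding)
fertilizer: 135/135 (binding)
By complementary slackness, a constraint with positive slack has shadow price 0 → seed budget, water.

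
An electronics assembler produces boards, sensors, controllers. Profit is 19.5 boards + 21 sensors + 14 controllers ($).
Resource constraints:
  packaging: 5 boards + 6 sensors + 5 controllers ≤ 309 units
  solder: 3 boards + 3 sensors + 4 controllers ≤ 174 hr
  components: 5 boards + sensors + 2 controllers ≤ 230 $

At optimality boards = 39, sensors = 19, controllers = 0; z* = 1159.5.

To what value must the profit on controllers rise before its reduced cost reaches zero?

23.5

Check each constraint at x*: packaging 309/309 (tight); solder 174/174 (tight); components 214/230 (slack 16).
Since components is not tight, its dual is 0.
From A_Bᵀ y = c: 5·y_packaging + 3·y_solder = 19.5; 6·y_packaging + 3·y_solder = 21.
Solving: y_packaging = 1.5, y_solder = 4.
controllers enters the basis when its profit ≥ yᵀa₃ = 1.5·5 + 4·4 = 23.5.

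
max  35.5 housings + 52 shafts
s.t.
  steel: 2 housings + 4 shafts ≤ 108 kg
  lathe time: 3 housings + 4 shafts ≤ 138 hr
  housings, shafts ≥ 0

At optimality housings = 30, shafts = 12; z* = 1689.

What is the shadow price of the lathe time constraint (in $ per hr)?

Check each constraint at x*: steel 108/108 (tight); lathe time 138/138 (tight).
The binding rows give the dual system: 2·y_steel + 3·y_lathe time = 35.5 and 4·y_steel + 4·y_lathe time = 52.
Solving: y_steel = 3.5, y_lathe time = 9.5.
Shadow price of lathe time = 9.5.

9.5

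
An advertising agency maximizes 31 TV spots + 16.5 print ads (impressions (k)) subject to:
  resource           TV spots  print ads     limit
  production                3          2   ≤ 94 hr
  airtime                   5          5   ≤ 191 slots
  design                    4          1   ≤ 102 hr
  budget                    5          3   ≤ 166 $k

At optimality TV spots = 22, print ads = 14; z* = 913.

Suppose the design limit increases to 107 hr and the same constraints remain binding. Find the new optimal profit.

925.5

At the optimum: production uses 94 of 94 (binding); airtime uses 180 of 191 (slack = 11); design uses 102 of 102 (binding); budget uses 152 of 166 (slack = 14).
Since airtime, budget are not tight, their duals are 0.
The binding rows give the dual system: 3·y_production + 4·y_design = 31 and 2·y_production + 1·y_design = 16.5.
Solving: y_production = 7, y_design = 2.5.
Δz = y_design·Δb = 2.5 × (5) = 12.5, so new z* = 913 + 12.5 = 925.5.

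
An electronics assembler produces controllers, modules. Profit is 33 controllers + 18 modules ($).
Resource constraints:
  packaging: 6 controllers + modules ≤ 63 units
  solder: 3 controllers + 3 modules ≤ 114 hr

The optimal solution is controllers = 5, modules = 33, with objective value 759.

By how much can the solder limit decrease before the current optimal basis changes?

82.5

Binding constraints: packaging, solder. The basis is B = [[6,1],[3,3]] with det 15.
Per unit decrease in solder, x* moves by d = (0.0667, -0.4).
The basis stays optimal until modules reaches 0; allowable decrease = 82.5 hr.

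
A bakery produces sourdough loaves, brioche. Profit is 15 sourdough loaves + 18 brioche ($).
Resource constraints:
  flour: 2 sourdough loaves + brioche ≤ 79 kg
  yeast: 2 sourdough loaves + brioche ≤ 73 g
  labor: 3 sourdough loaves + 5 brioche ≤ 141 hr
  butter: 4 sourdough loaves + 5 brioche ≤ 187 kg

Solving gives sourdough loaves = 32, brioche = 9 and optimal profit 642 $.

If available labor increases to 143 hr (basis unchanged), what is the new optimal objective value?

648

At the optimum: flour uses 73 of 79 (slack = 6); yeast uses 73 of 73 (binding); labor uses 141 of 141 (binding); butter uses 173 of 187 (slack = 14).
Since flour, butter are not tight, their duals are 0.
Dual feasibility on the basic columns requires 2·y_yeast + 3·y_labor = 15, 1·y_yeast + 5·y_labor = 18.
→ y_yeast = 3 and y_labor = 3.
Δz = y_labor·Δb = 3 × (2) = 6, so new z* = 642 + 6 = 648.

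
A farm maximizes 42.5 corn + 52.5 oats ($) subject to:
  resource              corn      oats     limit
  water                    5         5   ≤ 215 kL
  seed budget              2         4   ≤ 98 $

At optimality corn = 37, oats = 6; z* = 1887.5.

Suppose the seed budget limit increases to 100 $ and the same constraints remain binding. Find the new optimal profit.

At the optimum: water uses 215 of 215 (binding); seed budget uses 98 of 98 (binding).
From A_Bᵀ y = c: 5·y_water + 2·y_seed budget = 42.5; 5·y_water + 4·y_seed budget = 52.5.
→ y_water = 6.5 and y_seed budget = 5.
Δz = y_seed budget·Δb = 5 × (2) = 10, so new z* = 1887.5 + 10 = 1897.5.

1897.5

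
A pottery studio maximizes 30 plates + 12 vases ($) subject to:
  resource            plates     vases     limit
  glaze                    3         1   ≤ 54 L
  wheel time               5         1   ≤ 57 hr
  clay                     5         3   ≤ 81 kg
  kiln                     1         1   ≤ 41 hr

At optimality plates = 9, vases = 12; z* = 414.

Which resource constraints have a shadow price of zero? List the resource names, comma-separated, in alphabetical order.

glaze, kiln

glaze: 39/54 (slack 15)
wheel time: 57/57 (binding)
clay: 81/81 (binding)
kiln: 21/41 (slack 20)
By complementary slackness, a constraint with positive slack has shadow price 0 → glaze, kiln.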